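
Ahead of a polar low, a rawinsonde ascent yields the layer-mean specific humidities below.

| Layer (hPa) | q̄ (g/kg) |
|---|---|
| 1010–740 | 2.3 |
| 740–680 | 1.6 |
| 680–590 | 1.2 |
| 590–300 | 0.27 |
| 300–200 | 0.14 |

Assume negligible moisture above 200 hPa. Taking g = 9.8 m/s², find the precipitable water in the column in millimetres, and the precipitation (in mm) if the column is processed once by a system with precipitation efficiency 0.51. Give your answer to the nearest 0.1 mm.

Precipitable water is the column-integrated vapour mass per unit area: PW = (1/g) Σ q̄ Δp, with q in kg/kg and Δp in Pa (1 kg/m² of water = 1 mm).
Layer 1010–740 hPa: Δp = 270 hPa = 27000 Pa, q̄ = 0.0023 kg/kg → 0.0023 × 27000 / 9.8 = 6.34 mm
Layer 740–680 hPa: Δp = 60 hPa = 6000 Pa, q̄ = 0.0016 kg/kg → 0.0016 × 6000 / 9.8 = 0.98 mm
Layer 680–590 hPa: Δp = 90 hPa = 9000 Pa, q̄ = 0.0012 kg/kg → 0.0012 × 9000 / 9.8 = 1.10 mm
Layer 590–300 hPa: Δp = 290 hPa = 29000 Pa, q̄ = 0.00027 kg/kg → 0.00027 × 29000 / 9.8 = 0.80 mm
Layer 300–200 hPa: Δp = 100 hPa = 10000 Pa, q̄ = 0.00014 kg/kg → 0.00014 × 10000 / 9.8 = 0.14 mm
PW = 6.34 + 0.98 + 1.10 + 0.80 + 0.14 = 9.36 ≈ 9.4 mm.
Precipitation = ε × PW = 0.51 × 9.4 = 4.8 mm.

PW ≈ 9.4 mm; precipitation ≈ 4.8 mm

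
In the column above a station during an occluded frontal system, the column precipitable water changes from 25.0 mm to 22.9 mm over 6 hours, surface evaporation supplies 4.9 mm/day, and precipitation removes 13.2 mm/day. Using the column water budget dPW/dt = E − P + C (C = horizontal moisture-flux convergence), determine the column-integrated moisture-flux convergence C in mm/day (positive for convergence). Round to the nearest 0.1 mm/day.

dPW/dt = (22.9 − 25.0) mm / (6/24 day) = -8.400 mm/day.
C = dPW/dt − E + P = (-8.400) − 4.9 + 13.2 = -0.1 mm/day.

C ≈ -0.1 mm/day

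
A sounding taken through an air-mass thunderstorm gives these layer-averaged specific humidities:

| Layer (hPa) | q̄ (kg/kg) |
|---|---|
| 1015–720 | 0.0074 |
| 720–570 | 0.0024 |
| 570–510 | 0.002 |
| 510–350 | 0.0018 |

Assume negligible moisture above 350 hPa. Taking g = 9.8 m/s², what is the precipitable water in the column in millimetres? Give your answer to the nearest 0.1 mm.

Precipitable water is the column-integrated vapour mass per unit area: PW = (1/g) Σ q̄ Δp, with q in kg/kg and Δp in Pa (1 kg/m² of water = 1 mm).
Layer 1015–720 hPa: Δp = 295 hPa = 29500 Pa, q̄ = 0.0074 kg/kg → 0.0074 × 29500 / 9.8 = 22.28 mm
Layer 720–570 hPa: Δp = 150 hPa = 15000 Pa, q̄ = 0.0024 kg/kg → 0.0024 × 15000 / 9.8 = 3.67 mm
Layer 570–510 hPa: Δp = 60 hPa = 6000 Pa, q̄ = 0.002 kg/kg → 0.002 × 6000 / 9.8 = 1.22 mm
Layer 510–350 hPa: Δp = 160 hPa = 16000 Pa, q̄ = 0.0018 kg/kg → 0.0018 × 16000 / 9.8 = 2.94 mm
PW = 22.28 + 3.67 + 1.22 + 2.94 = 30.11 ≈ 30.1 mm.

PW ≈ 30.1 mm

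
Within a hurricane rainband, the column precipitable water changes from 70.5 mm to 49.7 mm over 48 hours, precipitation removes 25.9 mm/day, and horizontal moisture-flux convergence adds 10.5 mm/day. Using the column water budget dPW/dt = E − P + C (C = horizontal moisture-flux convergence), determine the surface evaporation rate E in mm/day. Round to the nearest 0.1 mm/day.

dPW/dt = (49.7 − 70.5) mm / (48/24 day) = -10.400 mm/day.
E = dPW/dt + P − C = (-10.400) + 25.9 − (10.5) = 5.0 mm/day.

E ≈ 5.0 mm/day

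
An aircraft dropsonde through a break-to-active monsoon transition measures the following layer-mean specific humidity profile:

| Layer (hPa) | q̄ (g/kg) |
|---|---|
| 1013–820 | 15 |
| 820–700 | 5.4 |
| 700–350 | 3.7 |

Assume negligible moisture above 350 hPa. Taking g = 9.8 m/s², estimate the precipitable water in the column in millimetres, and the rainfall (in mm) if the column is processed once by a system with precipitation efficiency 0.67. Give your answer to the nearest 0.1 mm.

Precipitable water is the column-integrated vapour mass per unit area: PW = (1/g) Σ q̄ Δp, with q in kg/kg and Δp in Pa (1 kg/m² of water = 1 mm).
Layer 1013–820 hPa: Δp = 193 hPa = 19300 Pa, q̄ = 0.015 kg/kg → 0.015 × 19300 / 9.8 = 29.54 mm
Layer 820–700 hPa: Δp = 120 hPa = 12000 Pa, q̄ = 0.0054 kg/kg → 0.0054 × 12000 / 9.8 = 6.61 mm
Layer 700–350 hPa: Δp = 350 hPa = 35000 Pa, q̄ = 0.0037 kg/kg → 0.0037 × 35000 / 9.8 = 13.21 mm
PW = 29.54 + 6.61 + 13.21 = 49.36 ≈ 49.4 mm.
Rainfall = ε × PW = 0.67 × 49.4 = 33.1 mm.

PW ≈ 49.4 mm; rainfall ≈ 33.1 mm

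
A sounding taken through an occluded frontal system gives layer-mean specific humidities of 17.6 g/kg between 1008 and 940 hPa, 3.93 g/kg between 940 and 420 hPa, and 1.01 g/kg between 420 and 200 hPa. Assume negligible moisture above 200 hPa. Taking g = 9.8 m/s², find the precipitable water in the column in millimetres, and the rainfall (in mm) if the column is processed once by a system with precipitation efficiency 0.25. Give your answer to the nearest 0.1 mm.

PW ≈ 35.3 mm; rainfall ≈ 8.8 mm

Precipitable water is the column-integrated vapour mass per unit area: PW = (1/g) Σ q̄ Δp, with q in kg/kg and Δp in Pa (1 kg/m² of water = 1 mm).
Layer 1008–940 hPa: Δp = 68 hPa = 6800 Pa, q̄ = 0.0176 kg/kg → 0.0176 × 6800 / 9.8 = 12.21 mm
Layer 940–420 hPa: Δp = 520 hPa = 52000 Pa, q̄ = 0.00393 kg/kg → 0.00393 × 52000 / 9.8 = 20.85 mm
Layer 420–200 hPa: Δp = 220 hPa = 22000 Pa, q̄ = 0.00101 kg/kg → 0.00101 × 22000 / 9.8 = 2.27 mm
PW = 12.21 + 20.85 + 2.27 = 35.33 ≈ 35.3 mm.
Rainfall = ε × PW = 0.25 × 35.3 = 8.8 mm.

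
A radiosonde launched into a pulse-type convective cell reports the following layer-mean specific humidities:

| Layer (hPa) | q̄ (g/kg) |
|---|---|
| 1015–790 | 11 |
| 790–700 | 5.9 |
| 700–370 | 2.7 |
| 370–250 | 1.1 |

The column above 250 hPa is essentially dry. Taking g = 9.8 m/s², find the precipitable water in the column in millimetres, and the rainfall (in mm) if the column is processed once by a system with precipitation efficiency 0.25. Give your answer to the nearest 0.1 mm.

Precipitable water is the column-integrated vapour mass per unit area: PW = (1/g) Σ q̄ Δp, with q in kg/kg and Δp in Pa (1 kg/m² of water = 1 mm).
Layer 1015–790 hPa: Δp = 225 hPa = 22500 Pa, q̄ = 0.011 kg/kg → 0.011 × 22500 / 9.8 = 25.26 mm
Layer 790–700 hPa: Δp = 90 hPa = 9000 Pa, q̄ = 0.0059 kg/kg → 0.0059 × 9000 / 9.8 = 5.42 mm
Layer 700–370 hPa: Δp = 330 hPa = 33000 Pa, q̄ = 0.0027 kg/kg → 0.0027 × 33000 / 9.8 = 9.09 mm
Layer 370–250 hPa: Δp = 120 hPa = 12000 Pa, q̄ = 0.0011 kg/kg → 0.0011 × 12000 / 9.8 = 1.35 mm
PW = 25.26 + 5.42 + 9.09 + 1.35 = 41.12 ≈ 41.1 mm.
Rainfall = ε × PW = 0.25 × 41.1 = 10.3 mm.

PW ≈ 41.1 mm; rainfall ≈ 10.3 mm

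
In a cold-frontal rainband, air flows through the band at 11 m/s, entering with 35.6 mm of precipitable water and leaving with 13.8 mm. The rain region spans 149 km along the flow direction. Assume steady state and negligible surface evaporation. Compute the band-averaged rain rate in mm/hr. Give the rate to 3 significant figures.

Column moisture flux per unit crosswind length is F = V × PW.
Inflow: F_in = 11 × 35.6 = 391.6 mm·m/s
Outflow: F_out = 11 × 13.8 = 151.8 mm·m/s
Steady-state rate R = (F_in − F_out)/L = (391.6 − 151.8) / 149000 m = 1.609e-03 mm/s.
R = 1.609e-03 × 3600 = 5.79 mm/hr.

R ≈ 5.79 mm/hr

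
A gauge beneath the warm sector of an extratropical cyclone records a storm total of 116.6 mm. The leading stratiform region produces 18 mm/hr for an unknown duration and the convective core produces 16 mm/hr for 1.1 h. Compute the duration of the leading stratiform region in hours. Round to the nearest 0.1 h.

duration ≈ 5.5 h

Known phases: 16 × 1.1 = 17.6 mm.
Remaining depth = 116.6 − 17.6 = 99 mm.
Duration = 99 / 18 = 5.5 h.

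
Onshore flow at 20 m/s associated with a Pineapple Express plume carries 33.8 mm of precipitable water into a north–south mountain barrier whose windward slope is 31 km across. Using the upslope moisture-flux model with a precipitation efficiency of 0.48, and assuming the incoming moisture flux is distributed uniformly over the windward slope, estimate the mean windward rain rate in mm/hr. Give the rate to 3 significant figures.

R ≈ 37.7 mm/hr

Incoming column moisture flux per unit ridge length: F = V × PW = 20 × 33.8 = 676 mm·m/s.
Spread over the 31 km slope with efficiency ε = 0.48: R = ε·F/W = 0.48 × 676 / 31000 m = 1.047e-02 mm/s.
R = 1.047e-02 × 3600 = 37.7 mm/hr.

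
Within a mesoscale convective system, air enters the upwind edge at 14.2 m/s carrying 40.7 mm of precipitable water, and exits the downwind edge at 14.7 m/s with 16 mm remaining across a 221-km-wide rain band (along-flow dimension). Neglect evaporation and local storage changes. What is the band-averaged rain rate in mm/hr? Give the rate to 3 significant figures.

R ≈ 5.58 mm/hr

Column moisture flux per unit crosswind length is F = V × PW.
Inflow: F_in = 14.2 × 40.7 = 577.94 mm·m/s
Outflow: F_out = 14.7 × 16 = 235.2 mm·m/s
Steady-state rate R = (F_in − F_out)/L = (577.94 − 235.2) / 221000 m = 1.551e-03 mm/s.
R = 1.551e-03 × 3600 = 5.58 mm/hr.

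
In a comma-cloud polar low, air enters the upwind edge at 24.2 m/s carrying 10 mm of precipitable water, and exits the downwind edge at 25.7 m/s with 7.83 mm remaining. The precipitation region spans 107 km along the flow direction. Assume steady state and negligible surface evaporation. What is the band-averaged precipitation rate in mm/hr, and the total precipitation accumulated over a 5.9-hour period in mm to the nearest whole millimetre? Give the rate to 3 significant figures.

R ≈ 1.37 mm/hr; total ≈ 8 mm

Column moisture flux per unit crosswind length is F = V × PW.
Inflow: F_in = 24.2 × 10 = 242 mm·m/s
Outflow: F_out = 25.7 × 7.83 = 201.231 mm·m/s
Steady-state rate R = (F_in − F_out)/L = (242 − 201.231) / 107000 m = 3.810e-04 mm/s.
R = 3.810e-04 × 3600 = 1.37 mm/hr.
Over 5.9 h: total = 1.37 × 5.9 = 8.083 ≈ 8 mm.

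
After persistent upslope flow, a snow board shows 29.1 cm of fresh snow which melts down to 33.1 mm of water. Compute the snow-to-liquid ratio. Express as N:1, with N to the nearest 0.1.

ratio ≈ 8.8

Ratio = snow depth / SWE = 291 mm / 33.1 mm = 8.8, i.e. 8.8:1.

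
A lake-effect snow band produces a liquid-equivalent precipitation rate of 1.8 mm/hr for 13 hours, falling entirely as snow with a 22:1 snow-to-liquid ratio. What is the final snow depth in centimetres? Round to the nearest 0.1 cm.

snow depth ≈ 51.5 cm

Liquid-equivalent depth = 1.8 × 13 = 23.4 mm.
Snow depth = 23.4 mm × 22 = 514.8 mm = 51.5 cm.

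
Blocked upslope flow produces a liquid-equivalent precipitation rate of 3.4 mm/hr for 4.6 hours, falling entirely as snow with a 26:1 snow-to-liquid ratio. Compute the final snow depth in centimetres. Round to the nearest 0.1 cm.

Liquid-equivalent depth = 3.4 × 4.6 = 15.64 mm.
Snow depth = 15.64 mm × 26 = 406.64 mm = 40.7 cm.

snow depth ≈ 40.7 cm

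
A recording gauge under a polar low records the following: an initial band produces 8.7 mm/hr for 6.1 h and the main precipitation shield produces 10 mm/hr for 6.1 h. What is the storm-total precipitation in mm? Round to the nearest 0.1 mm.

total ≈ 114.1 mm

Total = Σ Rᵢ Δtᵢ = 8.7 × 6.1 + 10 × 6.1
      = 53.07 + 61 = 114.1 mm.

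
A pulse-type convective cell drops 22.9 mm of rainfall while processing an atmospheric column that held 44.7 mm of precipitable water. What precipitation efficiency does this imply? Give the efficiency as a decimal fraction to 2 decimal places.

ε ≈ 0.51

ε = rainfall / PW = 22.9 / 44.7 = 0.51.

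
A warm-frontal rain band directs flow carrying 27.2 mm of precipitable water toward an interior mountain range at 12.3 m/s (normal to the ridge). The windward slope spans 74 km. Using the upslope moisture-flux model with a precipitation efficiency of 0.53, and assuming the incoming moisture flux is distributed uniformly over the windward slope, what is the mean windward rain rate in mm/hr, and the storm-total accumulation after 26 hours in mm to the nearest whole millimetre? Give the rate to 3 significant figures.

R ≈ 8.63 mm/hr; total ≈ 224 mm

Incoming column moisture flux per unit ridge length: F = V × PW = 12.3 × 27.2 = 334.56 mm·m/s.
Spread over the 74 km slope with efficiency ε = 0.53: R = ε·F/W = 0.53 × 334.56 / 74000 m = 2.396e-03 mm/s.
R = 2.396e-03 × 3600 = 8.63 mm/hr.
Over 26 h: total = 8.63 × 26 = 224.38 ≈ 224 mm.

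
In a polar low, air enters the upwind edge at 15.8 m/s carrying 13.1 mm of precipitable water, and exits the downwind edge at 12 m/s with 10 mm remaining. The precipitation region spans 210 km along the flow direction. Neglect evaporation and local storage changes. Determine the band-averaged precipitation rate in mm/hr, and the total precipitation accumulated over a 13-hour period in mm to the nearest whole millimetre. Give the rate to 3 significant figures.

Column moisture flux per unit crosswind length is F = V × PW.
Inflow: F_in = 15.8 × 13.1 = 206.98 mm·m/s
Outflow: F_out = 12 × 10 = 120 mm·m/s
Steady-state rate R = (F_in − F_out)/L = (206.98 − 120) / 210000 m = 4.142e-04 mm/s.
R = 4.142e-04 × 3600 = 1.49 mm/hr.
Over 13 h: total = 1.49 × 13 = 19.37 ≈ 19 mm.

R ≈ 1.49 mm/hr; total ≈ 19 mm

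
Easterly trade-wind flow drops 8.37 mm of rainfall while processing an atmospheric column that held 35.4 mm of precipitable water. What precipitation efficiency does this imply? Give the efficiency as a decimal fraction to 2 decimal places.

ε = rainfall / PW = 8.37 / 35.4 = 0.24.

ε ≈ 0.24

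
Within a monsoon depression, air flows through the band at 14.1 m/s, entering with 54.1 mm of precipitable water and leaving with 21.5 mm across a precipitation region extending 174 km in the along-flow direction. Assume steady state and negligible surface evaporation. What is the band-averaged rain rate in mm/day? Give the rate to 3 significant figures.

R ≈ 228 mm/day

Column moisture flux per unit crosswind length is F = V × PW.
Inflow: F_in = 14.1 × 54.1 = 762.81 mm·m/s
Outflow: F_out = 14.1 × 21.5 = 303.15 mm·m/s
Steady-state rate R = (F_in − F_out)/L = (762.81 − 303.15) / 174000 m = 2.642e-03 mm/s.
R = 2.642e-03 × 3600 × 24 = 228 mm/day.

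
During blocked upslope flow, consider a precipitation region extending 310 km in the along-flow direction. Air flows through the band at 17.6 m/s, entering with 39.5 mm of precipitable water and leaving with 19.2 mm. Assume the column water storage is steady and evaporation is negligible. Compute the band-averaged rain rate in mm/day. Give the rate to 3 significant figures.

Column moisture flux per unit crosswind length is F = V × PW.
Inflow: F_in = 17.6 × 39.5 = 695.2 mm·m/s
Outflow: F_out = 17.6 × 19.2 = 337.92 mm·m/s
Steady-state rate R = (F_in − F_out)/L = (695.2 − 337.92) / 310000 m = 1.153e-03 mm/s.
R = 1.153e-03 × 3600 × 24 = 99.6 mm/day.

R ≈ 99.6 mm/day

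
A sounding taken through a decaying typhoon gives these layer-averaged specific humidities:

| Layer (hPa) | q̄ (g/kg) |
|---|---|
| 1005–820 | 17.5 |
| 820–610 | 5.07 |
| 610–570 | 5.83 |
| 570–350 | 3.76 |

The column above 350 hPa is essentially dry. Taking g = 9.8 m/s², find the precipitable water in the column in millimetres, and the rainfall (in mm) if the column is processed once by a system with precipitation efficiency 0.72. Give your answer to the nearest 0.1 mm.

PW ≈ 54.7 mm; rainfall ≈ 39.4 mm

Precipitable water is the column-integrated vapour mass per unit area: PW = (1/g) Σ q̄ Δp, with q in kg/kg and Δp in Pa (1 kg/m² of water = 1 mm).
Layer 1005–820 hPa: Δp = 185 hPa = 18500 Pa, q̄ = 0.0175 kg/kg → 0.0175 × 18500 / 9.8 = 33.04 mm
Layer 820–610 hPa: Δp = 210 hPa = 21000 Pa, q̄ = 0.00507 kg/kg → 0.00507 × 21000 / 9.8 = 10.86 mm
Layer 610–570 hPa: Δp = 40 hPa = 4000 Pa, q̄ = 0.00583 kg/kg → 0.00583 × 4000 / 9.8 = 2.38 mm
Layer 570–350 hPa: Δp = 220 hPa = 22000 Pa, q̄ = 0.00376 kg/kg → 0.00376 × 22000 / 9.8 = 8.44 mm
PW = 33.04 + 10.86 + 2.38 + 8.44 = 54.72 ≈ 54.7 mm.
Rainfall = ε × PW = 0.72 × 54.7 = 39.4 mm.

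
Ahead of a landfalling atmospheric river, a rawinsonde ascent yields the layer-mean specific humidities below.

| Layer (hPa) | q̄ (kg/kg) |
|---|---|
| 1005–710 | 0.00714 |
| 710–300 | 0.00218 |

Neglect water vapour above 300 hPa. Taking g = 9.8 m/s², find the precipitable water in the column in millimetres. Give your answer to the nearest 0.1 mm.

Precipitable water is the column-integrated vapour mass per unit area: PW = (1/g) Σ q̄ Δp, with q in kg/kg and Δp in Pa (1 kg/m² of water = 1 mm).
Layer 1005–710 hPa: Δp = 295 hPa = 29500 Pa, q̄ = 0.00714 kg/kg → 0.00714 × 29500 / 9.8 = 21.49 mm
Layer 710–300 hPa: Δp = 410 hPa = 41000 Pa, q̄ = 0.00218 kg/kg → 0.00218 × 41000 / 9.8 = 9.12 mm
PW = 21.49 + 9.12 = 30.61 ≈ 30.6 mm.

PW ≈ 30.6 mm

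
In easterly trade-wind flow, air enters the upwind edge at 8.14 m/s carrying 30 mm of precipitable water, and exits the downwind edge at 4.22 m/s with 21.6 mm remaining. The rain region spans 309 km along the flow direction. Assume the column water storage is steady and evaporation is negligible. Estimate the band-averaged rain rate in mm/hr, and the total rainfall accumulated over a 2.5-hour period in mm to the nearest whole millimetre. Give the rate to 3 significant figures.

Column moisture flux per unit crosswind length is F = V × PW.
Inflow: F_in = 8.14 × 30 = 244.2 mm·m/s
Outflow: F_out = 4.22 × 21.6 = 91.152 mm·m/s
Steady-state rate R = (F_in − F_out)/L = (244.2 − 91.152) / 309000 m = 4.953e-04 mm/s.
R = 4.953e-04 × 3600 = 1.78 mm/hr.
Over 2.5 h: total = 1.78 × 2.5 = 4.45 ≈ 4 mm.

R ≈ 1.78 mm/hr; total ≈ 4 mm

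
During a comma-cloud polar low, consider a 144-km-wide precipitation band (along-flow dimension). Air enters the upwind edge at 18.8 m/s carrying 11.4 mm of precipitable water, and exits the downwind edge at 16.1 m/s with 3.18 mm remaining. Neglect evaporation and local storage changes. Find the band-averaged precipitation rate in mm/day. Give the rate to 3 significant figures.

R ≈ 97.9 mm/day

Column moisture flux per unit crosswind length is F = V × PW.
Inflow: F_in = 18.8 × 11.4 = 214.32 mm·m/s
Outflow: F_out = 16.1 × 3.18 = 51.198 mm·m/s
Steady-state rate R = (F_in − F_out)/L = (214.32 − 51.198) / 144000 m = 1.133e-03 mm/s.
R = 1.133e-03 × 3600 × 24 = 97.9 mm/day.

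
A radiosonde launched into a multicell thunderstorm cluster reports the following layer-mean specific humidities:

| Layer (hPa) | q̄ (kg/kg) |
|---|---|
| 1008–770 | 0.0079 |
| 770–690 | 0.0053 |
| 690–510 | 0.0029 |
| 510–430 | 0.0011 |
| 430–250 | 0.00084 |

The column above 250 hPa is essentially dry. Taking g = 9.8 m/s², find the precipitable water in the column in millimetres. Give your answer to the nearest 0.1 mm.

PW ≈ 31.3 mm

Precipitable water is the column-integrated vapour mass per unit area: PW = (1/g) Σ q̄ Δp, with q in kg/kg and Δp in Pa (1 kg/m² of water = 1 mm).
Layer 1008–770 hPa: Δp = 238 hPa = 23800 Pa, q̄ = 0.0079 kg/kg → 0.0079 × 23800 / 9.8 = 19.19 mm
Layer 770–690 hPa: Δp = 80 hPa = 8000 Pa, q̄ = 0.0053 kg/kg → 0.0053 × 8000 / 9.8 = 4.33 mm
Layer 690–510 hPa: Δp = 180 hPa = 18000 Pa, q̄ = 0.0029 kg/kg → 0.0029 × 18000 / 9.8 = 5.33 mm
Layer 510–430 hPa: Δp = 80 hPa = 8000 Pa, q̄ = 0.0011 kg/kg → 0.0011 × 8000 / 9.8 = 0.90 mm
Layer 430–250 hPa: Δp = 180 hPa = 18000 Pa, q̄ = 0.00084 kg/kg → 0.00084 × 18000 / 9.8 = 1.54 mm
PW = 19.19 + 4.33 + 5.33 + 0.90 + 1.54 = 31.29 ≈ 31.3 mm.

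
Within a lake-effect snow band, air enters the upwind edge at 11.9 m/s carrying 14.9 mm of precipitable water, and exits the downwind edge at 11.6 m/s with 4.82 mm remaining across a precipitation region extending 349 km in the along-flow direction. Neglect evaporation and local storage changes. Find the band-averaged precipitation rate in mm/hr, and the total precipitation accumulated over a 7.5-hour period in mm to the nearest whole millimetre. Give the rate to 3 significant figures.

Column moisture flux per unit crosswind length is F = V × PW.
Inflow: F_in = 11.9 × 14.9 = 177.31 mm·m/s
Outflow: F_out = 11.6 × 4.82 = 55.912 mm·m/s
Steady-state rate R = (F_in − F_out)/L = (177.31 − 55.912) / 349000 m = 3.478e-04 mm/s.
R = 3.478e-04 × 3600 = 1.25 mm/hr.
Over 7.5 h: total = 1.25 × 7.5 = 9.375 ≈ 9 mm.

R ≈ 1.25 mm/hr; total ≈ 9 mm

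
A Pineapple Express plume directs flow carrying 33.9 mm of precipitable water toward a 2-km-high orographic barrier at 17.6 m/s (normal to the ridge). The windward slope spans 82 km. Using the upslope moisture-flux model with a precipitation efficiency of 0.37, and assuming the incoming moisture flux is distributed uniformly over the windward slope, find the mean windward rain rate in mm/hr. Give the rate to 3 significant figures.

Incoming column moisture flux per unit ridge length: F = V × PW = 17.6 × 33.9 = 596.64 mm·m/s.
Spread over the 82 km slope with efficiency ε = 0.37: R = ε·F/W = 0.37 × 596.64 / 82000 m = 2.692e-03 mm/s.
R = 2.692e-03 × 3600 = 9.69 mm/hr.

R ≈ 9.69 mm/hr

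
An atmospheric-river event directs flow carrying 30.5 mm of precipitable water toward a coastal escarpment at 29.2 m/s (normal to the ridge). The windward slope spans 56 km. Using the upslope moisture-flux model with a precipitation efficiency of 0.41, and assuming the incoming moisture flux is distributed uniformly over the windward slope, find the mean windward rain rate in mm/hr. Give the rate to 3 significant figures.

Incoming column moisture flux per unit ridge length: F = V × PW = 29.2 × 30.5 = 890.6 mm·m/s.
Spread over the 56 km slope with efficiency ε = 0.41: R = ε·F/W = 0.41 × 890.6 / 56000 m = 6.520e-03 mm/s.
R = 6.520e-03 × 3600 = 23.5 mm/hr.

R ≈ 23.5 mm/hr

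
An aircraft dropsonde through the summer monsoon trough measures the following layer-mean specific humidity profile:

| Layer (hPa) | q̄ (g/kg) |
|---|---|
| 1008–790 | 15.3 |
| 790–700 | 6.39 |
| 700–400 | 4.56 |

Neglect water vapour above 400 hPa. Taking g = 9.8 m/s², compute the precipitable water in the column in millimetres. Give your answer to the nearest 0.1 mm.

Precipitable water is the column-integrated vapour mass per unit area: PW = (1/g) Σ q̄ Δp, with q in kg/kg and Δp in Pa (1 kg/m² of water = 1 mm).
Layer 1008–790 hPa: Δp = 218 hPa = 21800 Pa, q̄ = 0.0153 kg/kg → 0.0153 × 21800 / 9.8 = 34.03 mm
Layer 790–700 hPa: Δp = 90 hPa = 9000 Pa, q̄ = 0.00639 kg/kg → 0.00639 × 9000 / 9.8 = 5.87 mm
Layer 700–400 hPa: Δp = 300 hPa = 30000 Pa, q̄ = 0.00456 kg/kg → 0.00456 × 30000 / 9.8 = 13.96 mm
PW = 34.03 + 5.87 + 13.96 = 53.86 ≈ 53.9 mm.

PW ≈ 53.9 mm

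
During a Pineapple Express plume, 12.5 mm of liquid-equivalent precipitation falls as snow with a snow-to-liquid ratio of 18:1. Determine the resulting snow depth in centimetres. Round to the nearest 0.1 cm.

snow depth ≈ 22.5 cm

Snow depth = liquid × ratio = 12.5 mm × 18 = 225 mm = 22.5 cm.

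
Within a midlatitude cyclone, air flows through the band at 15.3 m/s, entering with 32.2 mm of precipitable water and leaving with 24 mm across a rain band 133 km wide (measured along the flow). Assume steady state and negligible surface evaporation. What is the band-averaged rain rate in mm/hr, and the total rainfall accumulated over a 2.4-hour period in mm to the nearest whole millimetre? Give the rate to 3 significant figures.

R ≈ 3.40 mm/hr; total ≈ 8 mm

Column moisture flux per unit crosswind length is F = V × PW.
Inflow: F_in = 15.3 × 32.2 = 492.66 mm·m/s
Outflow: F_out = 15.3 × 24 = 367.2 mm·m/s
Steady-state rate R = (F_in − F_out)/L = (492.66 − 367.2) / 133000 m = 9.433e-04 mm/s.
R = 9.433e-04 × 3600 = 3.40 mm/hr.
Over 2.4 h: total = 3.40 × 2.4 = 8.16 ≈ 8 mm.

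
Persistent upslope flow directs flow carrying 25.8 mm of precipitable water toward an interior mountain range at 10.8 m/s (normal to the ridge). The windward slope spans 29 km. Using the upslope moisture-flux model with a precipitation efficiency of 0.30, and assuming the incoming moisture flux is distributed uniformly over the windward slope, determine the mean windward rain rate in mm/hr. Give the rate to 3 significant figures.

R ≈ 10.4 mm/hr

Incoming column moisture flux per unit ridge length: F = V × PW = 10.8 × 25.8 = 278.64 mm·m/s.
Spread over the 29 km slope with efficiency ε = 0.30: R = ε·F/W = 0.30 × 278.64 / 29000 m = 2.882e-03 mm/s.
R = 2.882e-03 × 3600 = 10.4 mm/hr.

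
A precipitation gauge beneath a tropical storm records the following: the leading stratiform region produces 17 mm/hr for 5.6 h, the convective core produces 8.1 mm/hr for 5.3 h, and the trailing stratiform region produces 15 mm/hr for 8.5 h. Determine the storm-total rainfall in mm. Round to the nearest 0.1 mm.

Total = Σ Rᵢ Δtᵢ = 17 × 5.6 + 8.1 × 5.3 + 15 × 8.5
      = 95.2 + 42.93 + 127.5 = 265.6 mm.

total ≈ 265.6 mm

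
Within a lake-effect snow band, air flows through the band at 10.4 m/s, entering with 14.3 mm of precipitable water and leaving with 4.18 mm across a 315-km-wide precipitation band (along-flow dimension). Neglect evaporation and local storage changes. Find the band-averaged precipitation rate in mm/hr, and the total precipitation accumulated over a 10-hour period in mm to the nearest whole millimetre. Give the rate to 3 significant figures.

R ≈ 1.20 mm/hr; total ≈ 12 mm

Column moisture flux per unit crosswind length is F = V × PW.
Inflow: F_in = 10.4 × 14.3 = 148.72 mm·m/s
Outflow: F_out = 10.4 × 4.18 = 43.472 mm·m/s
Steady-state rate R = (F_in − F_out)/L = (148.72 − 43.472) / 315000 m = 3.341e-04 mm/s.
R = 3.341e-04 × 3600 = 1.20 mm/hr.
Over 10 h: total = 1.20 × 10 = 12 mm.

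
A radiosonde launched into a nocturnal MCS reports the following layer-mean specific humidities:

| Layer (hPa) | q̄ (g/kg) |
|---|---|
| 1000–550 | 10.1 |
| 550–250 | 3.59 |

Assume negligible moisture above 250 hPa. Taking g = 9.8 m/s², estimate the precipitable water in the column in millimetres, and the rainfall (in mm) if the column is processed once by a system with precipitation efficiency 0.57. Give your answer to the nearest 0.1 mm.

Precipitable water is the column-integrated vapour mass per unit area: PW = (1/g) Σ q̄ Δp, with q in kg/kg and Δp in Pa (1 kg/m² of water = 1 mm).
Layer 1000–550 hPa: Δp = 450 hPa = 45000 Pa, q̄ = 0.0101 kg/kg → 0.0101 × 45000 / 9.8 = 46.38 mm
Layer 550–250 hPa: Δp = 300 hPa = 30000 Pa, q̄ = 0.00359 kg/kg → 0.00359 × 30000 / 9.8 = 10.99 mm
PW = 46.38 + 10.99 = 57.37 ≈ 57.4 mm.
Rainfall = ε × PW = 0.57 × 57.4 = 32.7 mm.

PW ≈ 57.4 mm; rainfall ≈ 32.7 mm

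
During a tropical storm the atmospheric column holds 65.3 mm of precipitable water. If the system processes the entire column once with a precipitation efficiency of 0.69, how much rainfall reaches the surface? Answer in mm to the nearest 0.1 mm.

Rainfall = ε × PW = 0.69 × 65.3 = 45.1 mm.

rainfall ≈ 45.1 mm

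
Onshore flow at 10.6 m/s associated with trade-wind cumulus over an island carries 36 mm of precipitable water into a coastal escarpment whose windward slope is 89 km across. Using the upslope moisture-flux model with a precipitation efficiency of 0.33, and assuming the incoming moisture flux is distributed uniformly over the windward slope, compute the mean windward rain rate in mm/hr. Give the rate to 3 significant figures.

R ≈ 5.09 mm/hr

Incoming column moisture flux per unit ridge length: F = V × PW = 10.6 × 36 = 381.6 mm·m/s.
Spread over the 89 km slope with efficiency ε = 0.33: R = ε·F/W = 0.33 × 381.6 / 89000 m = 1.415e-03 mm/s.
R = 1.415e-03 × 3600 = 5.09 mm/hr.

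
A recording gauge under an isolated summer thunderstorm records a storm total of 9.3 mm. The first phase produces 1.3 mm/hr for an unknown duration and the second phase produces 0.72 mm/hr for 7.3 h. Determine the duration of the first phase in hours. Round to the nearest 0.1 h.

Known phases: 0.72 × 7.3 = 5.256 mm.
Remaining depth = 9.3 − 5.256 = 4.044 mm.
Duration = 4.044 / 1.3 = 3.1 h.

duration ≈ 3.1 h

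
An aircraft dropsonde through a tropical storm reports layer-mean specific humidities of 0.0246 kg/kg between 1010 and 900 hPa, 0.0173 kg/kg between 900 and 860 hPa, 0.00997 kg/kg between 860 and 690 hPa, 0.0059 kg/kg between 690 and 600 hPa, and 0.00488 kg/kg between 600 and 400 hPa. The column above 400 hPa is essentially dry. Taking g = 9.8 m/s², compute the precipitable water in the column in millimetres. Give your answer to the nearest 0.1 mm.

PW ≈ 67.3 mm

Precipitable water is the column-integrated vapour mass per unit area: PW = (1/g) Σ q̄ Δp, with q in kg/kg and Δp in Pa (1 kg/m² of water = 1 mm).
Layer 1010–900 hPa: Δp = 110 hPa = 11000 Pa, q̄ = 0.0246 kg/kg → 0.0246 × 11000 / 9.8 = 27.61 mm
Layer 900–860 hPa: Δp = 40 hPa = 4000 Pa, q̄ = 0.0173 kg/kg → 0.0173 × 4000 / 9.8 = 7.06 mm
Layer 860–690 hPa: Δp = 170 hPa = 17000 Pa, q̄ = 0.00997 kg/kg → 0.00997 × 17000 / 9.8 = 17.29 mm
Layer 690–600 hPa: Δp = 90 hPa = 9000 Pa, q̄ = 0.0059 kg/kg → 0.0059 × 9000 / 9.8 = 5.42 mm
Layer 600–400 hPa: Δp = 200 hPa = 20000 Pa, q̄ = 0.00488 kg/kg → 0.00488 × 20000 / 9.8 = 9.96 mm
PW = 27.61 + 7.06 + 17.29 + 5.42 + 9.96 = 67.34 ≈ 67.3 mm.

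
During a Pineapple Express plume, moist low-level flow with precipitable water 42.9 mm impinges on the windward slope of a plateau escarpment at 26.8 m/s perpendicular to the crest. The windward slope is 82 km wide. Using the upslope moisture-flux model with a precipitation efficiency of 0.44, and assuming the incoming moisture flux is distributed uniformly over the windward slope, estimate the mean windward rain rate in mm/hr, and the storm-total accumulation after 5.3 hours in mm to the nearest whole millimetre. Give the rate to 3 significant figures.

R ≈ 22.2 mm/hr; total ≈ 118 mm

Incoming column moisture flux per unit ridge length: F = V × PW = 26.8 × 42.9 = 1149.72 mm·m/s.
Spread over the 82 km slope with efficiency ε = 0.44: R = ε·F/W = 0.44 × 1149.72 / 82000 m = 6.169e-03 mm/s.
R = 6.169e-03 × 3600 = 22.2 mm/hr.
Over 5.3 h: total = 22.2 × 5.3 = 117.66 ≈ 118 mm.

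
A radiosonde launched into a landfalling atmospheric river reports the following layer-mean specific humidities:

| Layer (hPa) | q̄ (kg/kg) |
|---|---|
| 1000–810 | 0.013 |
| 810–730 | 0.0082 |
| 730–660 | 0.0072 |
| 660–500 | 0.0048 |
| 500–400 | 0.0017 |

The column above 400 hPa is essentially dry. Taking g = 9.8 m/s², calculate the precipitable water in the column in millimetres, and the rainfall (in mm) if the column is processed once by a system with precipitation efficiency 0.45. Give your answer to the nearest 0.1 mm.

Precipitable water is the column-integrated vapour mass per unit area: PW = (1/g) Σ q̄ Δp, with q in kg/kg and Δp in Pa (1 kg/m² of water = 1 mm).
Layer 1000–810 hPa: Δp = 190 hPa = 19000 Pa, q̄ = 0.013 kg/kg → 0.013 × 19000 / 9.8 = 25.20 mm
Layer 810–730 hPa: Δp = 80 hPa = 8000 Pa, q̄ = 0.0082 kg/kg → 0.0082 × 8000 / 9.8 = 6.69 mm
Layer 730–660 hPa: Δp = 70 hPa = 7000 Pa, q̄ = 0.0072 kg/kg → 0.0072 × 7000 / 9.8 = 5.14 mm
Layer 660–500 hPa: Δp = 160 hPa = 16000 Pa, q̄ = 0.0048 kg/kg → 0.0048 × 16000 / 9.8 = 7.84 mm
Layer 500–400 hPa: Δp = 100 hPa = 10000 Pa, q̄ = 0.0017 kg/kg → 0.0017 × 10000 / 9.8 = 1.73 mm
PW = 25.20 + 6.69 + 5.14 + 7.84 + 1.73 = 46.60 ≈ 46.6 mm.
Rainfall = ε × PW = 0.45 × 46.6 = 21.0 mm.

PW ≈ 46.6 mm; rainfall ≈ 21.0 mm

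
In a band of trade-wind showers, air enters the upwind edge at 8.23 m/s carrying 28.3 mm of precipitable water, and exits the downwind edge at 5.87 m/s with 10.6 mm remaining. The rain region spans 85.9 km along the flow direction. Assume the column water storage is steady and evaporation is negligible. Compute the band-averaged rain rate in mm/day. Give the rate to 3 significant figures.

Column moisture flux per unit crosswind length is F = V × PW.
Inflow: F_in = 8.23 × 28.3 = 232.909 mm·m/s
Outflow: F_out = 5.87 × 10.6 = 62.222 mm·m/s
Steady-state rate R = (F_in − F_out)/L = (232.909 − 62.222) / 85900 m = 1.987e-03 mm/s.
R = 1.987e-03 × 3600 × 24 = 172 mm/day.

R ≈ 172 mm/day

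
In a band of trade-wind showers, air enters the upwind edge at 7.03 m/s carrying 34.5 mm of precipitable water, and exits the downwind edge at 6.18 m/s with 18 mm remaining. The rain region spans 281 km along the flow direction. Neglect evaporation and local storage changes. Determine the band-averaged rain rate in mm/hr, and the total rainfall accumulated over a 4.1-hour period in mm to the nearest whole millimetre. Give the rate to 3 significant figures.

Column moisture flux per unit crosswind length is F = V × PW.
Inflow: F_in = 7.03 × 34.5 = 242.535 mm·m/s
Outflow: F_out = 6.18 × 18 = 111.24 mm·m/s
Steady-state rate R = (F_in − F_out)/L = (242.535 − 111.24) / 281000 m = 4.672e-04 mm/s.
R = 4.672e-04 × 3600 = 1.68 mm/hr.
Over 4.1 h: total = 1.68 × 4.1 = 6.888 ≈ 7 mm.

R ≈ 1.68 mm/hr; total ≈ 7 mm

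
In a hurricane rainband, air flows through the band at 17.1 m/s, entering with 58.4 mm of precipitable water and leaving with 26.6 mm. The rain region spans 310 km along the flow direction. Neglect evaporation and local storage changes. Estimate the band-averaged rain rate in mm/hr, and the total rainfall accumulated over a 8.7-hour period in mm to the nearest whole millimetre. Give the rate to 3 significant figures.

R ≈ 6.31 mm/hr; total ≈ 55 mm

Column moisture flux per unit crosswind length is F = V × PW.
Inflow: F_in = 17.1 × 58.4 = 998.64 mm·m/s
Outflow: F_out = 17.1 × 26.6 = 454.86 mm·m/s
Steady-state rate R = (F_in − F_out)/L = (998.64 − 454.86) / 310000 m = 1.754e-03 mm/s.
R = 1.754e-03 × 3600 = 6.31 mm/hr.
Over 8.7 h: total = 6.31 × 8.7 = 54.897 ≈ 55 mm.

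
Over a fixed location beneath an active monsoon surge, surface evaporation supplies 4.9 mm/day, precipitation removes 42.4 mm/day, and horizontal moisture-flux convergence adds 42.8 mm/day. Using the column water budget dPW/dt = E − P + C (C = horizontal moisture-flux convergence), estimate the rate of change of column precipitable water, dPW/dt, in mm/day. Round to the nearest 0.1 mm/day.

dPW/dt = E − P + C = 4.9 − 42.4 + (42.8) = 5.3 mm/day.

dPW/dt ≈ 5.3 mm/day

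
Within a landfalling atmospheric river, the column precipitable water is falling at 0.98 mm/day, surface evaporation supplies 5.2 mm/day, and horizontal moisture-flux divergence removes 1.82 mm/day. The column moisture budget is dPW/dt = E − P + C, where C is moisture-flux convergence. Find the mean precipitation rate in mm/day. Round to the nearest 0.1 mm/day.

P ≈ 4.4 mm/day

dPW/dt = -0.98 mm/day.
P = E + C − dPW/dt = 5.2 + (-1.82) − (-0.98) = 4.4 mm/day.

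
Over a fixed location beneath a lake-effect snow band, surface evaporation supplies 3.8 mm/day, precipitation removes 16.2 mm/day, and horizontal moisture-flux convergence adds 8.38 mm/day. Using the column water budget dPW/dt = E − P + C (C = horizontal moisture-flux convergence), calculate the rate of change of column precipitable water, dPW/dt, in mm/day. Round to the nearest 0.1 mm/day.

dPW/dt ≈ -4.0 mm/day

dPW/dt = E − P + C = 3.8 − 16.2 + (8.38) = -4.0 mm/day.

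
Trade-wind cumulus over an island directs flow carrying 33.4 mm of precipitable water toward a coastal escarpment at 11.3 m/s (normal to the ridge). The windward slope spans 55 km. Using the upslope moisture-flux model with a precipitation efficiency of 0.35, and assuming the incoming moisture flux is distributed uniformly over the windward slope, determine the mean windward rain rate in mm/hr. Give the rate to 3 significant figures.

Incoming column moisture flux per unit ridge length: F = V × PW = 11.3 × 33.4 = 377.42 mm·m/s.
Spread over the 55 km slope with efficiency ε = 0.35: R = ε·F/W = 0.35 × 377.42 / 55000 m = 2.402e-03 mm/s.
R = 2.402e-03 × 3600 = 8.65 mm/hr.

R ≈ 8.65 mm/hr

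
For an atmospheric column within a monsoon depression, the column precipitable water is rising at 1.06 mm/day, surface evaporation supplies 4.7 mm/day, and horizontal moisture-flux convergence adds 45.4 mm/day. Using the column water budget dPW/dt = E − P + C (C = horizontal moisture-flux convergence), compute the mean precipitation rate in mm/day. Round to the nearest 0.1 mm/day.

dPW/dt = +1.06 mm/day.
P = E + C − dPW/dt = 4.7 + (45.4) − (+1.06) = 49.0 mm/day.

P ≈ 49.0 mm/day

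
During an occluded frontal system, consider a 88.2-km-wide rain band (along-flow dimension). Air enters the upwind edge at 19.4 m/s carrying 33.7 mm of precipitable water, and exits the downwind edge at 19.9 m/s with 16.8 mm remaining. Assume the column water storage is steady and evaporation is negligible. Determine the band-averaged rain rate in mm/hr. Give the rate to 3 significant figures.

Column moisture flux per unit crosswind length is F = V × PW.
Inflow: F_in = 19.4 × 33.7 = 653.78 mm·m/s
Outflow: F_out = 19.9 × 16.8 = 334.32 mm·m/s
Steady-state rate R = (F_in − F_out)/L = (653.78 − 334.32) / 88200 m = 3.622e-03 mm/s.
R = 3.622e-03 × 3600 = 13.0 mm/hr.

R ≈ 13.0 mm/hr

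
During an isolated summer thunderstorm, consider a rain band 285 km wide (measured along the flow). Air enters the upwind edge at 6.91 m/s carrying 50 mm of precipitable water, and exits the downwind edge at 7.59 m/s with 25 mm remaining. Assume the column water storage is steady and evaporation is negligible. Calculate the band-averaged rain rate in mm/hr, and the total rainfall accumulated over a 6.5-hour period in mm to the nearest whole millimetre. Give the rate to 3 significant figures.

Column moisture flux per unit crosswind length is F = V × PW.
Inflow: F_in = 6.91 × 50 = 345.5 mm·m/s
Outflow: F_out = 7.59 × 25 = 189.75 mm·m/s
Steady-state rate R = (F_in − F_out)/L = (345.5 − 189.75) / 285000 m = 5.465e-04 mm/s.
R = 5.465e-04 × 3600 = 1.97 mm/hr.
Over 6.5 h: total = 1.97 × 6.5 = 12.805 ≈ 13 mm.

R ≈ 1.97 mm/hr; total ≈ 13 mm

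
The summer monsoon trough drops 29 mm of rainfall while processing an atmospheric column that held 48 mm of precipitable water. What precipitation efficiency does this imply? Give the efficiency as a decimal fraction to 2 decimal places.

ε ≈ 0.60

ε = rainfall / PW = 29 / 48 = 0.60.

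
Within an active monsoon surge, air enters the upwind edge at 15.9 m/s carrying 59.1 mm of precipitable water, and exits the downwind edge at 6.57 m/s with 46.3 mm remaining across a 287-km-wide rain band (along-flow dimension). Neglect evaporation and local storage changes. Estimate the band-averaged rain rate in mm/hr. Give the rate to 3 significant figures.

Column moisture flux per unit crosswind length is F = V × PW.
Inflow: F_in = 15.9 × 59.1 = 939.69 mm·m/s
Outflow: F_out = 6.57 × 46.3 = 304.191 mm·m/s
Steady-state rate R = (F_in − F_out)/L = (939.69 − 304.191) / 287000 m = 2.214e-03 mm/s.
R = 2.214e-03 × 3600 = 7.97 mm/hr.

R ≈ 7.97 mm/hr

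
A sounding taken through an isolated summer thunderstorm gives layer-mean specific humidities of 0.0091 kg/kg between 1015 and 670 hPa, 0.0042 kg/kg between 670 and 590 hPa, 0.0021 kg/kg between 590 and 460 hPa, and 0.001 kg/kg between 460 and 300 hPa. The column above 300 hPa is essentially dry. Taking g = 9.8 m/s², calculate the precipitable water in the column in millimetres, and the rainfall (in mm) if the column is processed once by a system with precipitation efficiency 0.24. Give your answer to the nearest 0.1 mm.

PW ≈ 39.9 mm; rainfall ≈ 9.6 mm

Precipitable water is the column-integrated vapour mass per unit area: PW = (1/g) Σ q̄ Δp, with q in kg/kg and Δp in Pa (1 kg/m² of water = 1 mm).
Layer 1015–670 hPa: Δp = 345 hPa = 34500 Pa, q̄ = 0.0091 kg/kg → 0.0091 × 34500 / 9.8 = 32.04 mm
Layer 670–590 hPa: Δp = 80 hPa = 8000 Pa, q̄ = 0.0042 kg/kg → 0.0042 × 8000 / 9.8 = 3.43 mm
Layer 590–460 hPa: Δp = 130 hPa = 13000 Pa, q̄ = 0.0021 kg/kg → 0.0021 × 13000 / 9.8 = 2.79 mm
Layer 460–300 hPa: Δp = 160 hPa = 16000 Pa, q̄ = 0.001 kg/kg → 0.001 × 16000 / 9.8 = 1.63 mm
PW = 32.04 + 3.43 + 2.79 + 1.63 = 39.89 ≈ 39.9 mm.
Rainfall = ε × PW = 0.24 × 39.9 = 9.6 mm.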